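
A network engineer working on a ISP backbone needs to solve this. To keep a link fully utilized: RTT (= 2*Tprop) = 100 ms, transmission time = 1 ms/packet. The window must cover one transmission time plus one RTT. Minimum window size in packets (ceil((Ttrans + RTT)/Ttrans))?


Given: Ttrans = 1 ms, RTT = 100 ms (= 2 * Tprop, Tprop = 50 ms)
Time until first ACK returns = Ttrans + RTT = 1 + 100 = 101 ms
Need W * Ttrans >= Ttrans + RTT  ->  W >= (Ttrans + RTT) / Ttrans
(Ttrans + RTT) / Ttrans = 101 / 1 = 101
W_min = ceil(101) = 101

101


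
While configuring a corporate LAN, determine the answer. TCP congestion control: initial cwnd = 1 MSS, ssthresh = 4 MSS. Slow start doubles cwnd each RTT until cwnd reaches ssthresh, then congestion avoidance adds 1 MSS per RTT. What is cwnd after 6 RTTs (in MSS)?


RTT 0: cwnd = 1 MSS (initial)
RTT 1: cwnd = 2 MSS (slow start, doubled)
RTT 2: cwnd = 4 MSS (slow start, doubled)
RTT 3: cwnd = 5 MSS (congestion avoidance, +1)
RTT 4: cwnd = 6 MSS (congestion avoidance, +1)
RTT 5: cwnd = 7 MSS (congestion avoidance, +1)
RTT 6: cwnd = 8 MSS (congestion avoidance, +1)

8


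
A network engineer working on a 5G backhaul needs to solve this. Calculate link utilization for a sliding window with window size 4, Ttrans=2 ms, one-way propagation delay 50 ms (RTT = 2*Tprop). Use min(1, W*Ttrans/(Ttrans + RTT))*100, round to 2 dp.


Given: W = 4, Ttrans = 2 ms, RTT = 100 ms (= 2 * Tprop, Tprop = 50 ms)
Cycle time = Ttrans + RTT = 2 + 100 = 102 ms (first packet sent until its ACK returns)
W * Ttrans = 4 * 2 = 8 ms of sending per cycle
W * Ttrans / (Ttrans + RTT) = 8 / 102 = 0.078431
U = min(1, 0.078431) = 0.078431
U% = 7.84%

7.84


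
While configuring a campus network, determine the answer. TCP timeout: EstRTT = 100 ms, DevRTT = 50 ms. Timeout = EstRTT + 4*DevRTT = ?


Given: EstRTT = 100 ms, DevRTT = 50 ms
Timeout = EstRTT + 4 * DevRTT
4 * DevRTT = 4 * 50 = 200
Timeout = 100 + 200 = 300 ms

300


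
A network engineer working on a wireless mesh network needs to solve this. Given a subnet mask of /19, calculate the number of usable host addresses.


Given: subnet mask /19
Host bits = 32 - 19 = 13
Total addresses = 2^13 = 8192
Usable hosts = 8192 - 2 (network + broadcast) = 8190

8190


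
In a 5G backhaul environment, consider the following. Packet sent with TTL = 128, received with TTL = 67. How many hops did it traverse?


Given: initial TTL = 128, received TTL = 67
Hops = initial TTL - received TTL
Hops = 128 - 67 = 61

61


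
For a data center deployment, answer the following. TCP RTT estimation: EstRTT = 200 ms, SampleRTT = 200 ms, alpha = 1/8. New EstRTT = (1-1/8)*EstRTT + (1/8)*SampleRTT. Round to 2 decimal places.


Given: EstRTT = 200 ms, SampleRTT = 200 ms, alpha = 1/8
New EstRTT = (1 - alpha) * EstRTT + alpha * SampleRTT
(7/8) * 200 = 175
(1/8) * 200 = 25
New EstRTT = 175 + 25 = 200 ms -> 200.00 ms (2 dp)

200.00


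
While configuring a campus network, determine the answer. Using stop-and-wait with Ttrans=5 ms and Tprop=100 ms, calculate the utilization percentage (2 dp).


Given: Ttrans = 5 ms, Tprop = 100 ms
RTT = 2 * Tprop = 2 * 100 = 200 ms
U = Ttrans / (Ttrans + RTT)
U = 5 / (5 + 200)
U = 5 / 205 = 0.02439
U% = 2.44%

2.44


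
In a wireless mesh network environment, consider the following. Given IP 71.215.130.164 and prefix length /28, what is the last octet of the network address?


Given: IP = 71.215.130.164, prefix = /28
Subnet mask = 255.255.255.240
Last octet of IP: 164
Last octet of mask: 240
Network last octet = 164 AND 240 = 160

160


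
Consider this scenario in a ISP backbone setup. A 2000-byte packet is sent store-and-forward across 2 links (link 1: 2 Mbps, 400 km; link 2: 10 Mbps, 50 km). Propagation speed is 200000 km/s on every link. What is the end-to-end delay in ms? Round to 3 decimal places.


Packet = 2000 bytes = 16000 bits. Store-and-forward: sum (t_trans + t_prop) per link.
Link 1: t_trans = 16000/(2*10^6) s = 8.0000 ms; t_prop = 400/200000 s = 2.0000 ms; subtotal = 10.0000 ms
Link 2: t_trans = 16000/(10*10^6) s = 1.6000 ms; t_prop = 50/200000 s = 0.2500 ms; subtotal = 1.8500 ms
End-to-end = 10.0000 + 1.8500 = 11.8500 ms -> 11.850 ms (3 dp)

11.850


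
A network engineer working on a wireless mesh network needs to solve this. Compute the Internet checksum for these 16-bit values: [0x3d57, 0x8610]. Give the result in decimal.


Given words: [0x3d57, 0x8610]
Step 1: Sum all words
Raw sum = 15703 + 34320 = 50023
One's complement = ~50023 & 0xFFFF = 15512

15512


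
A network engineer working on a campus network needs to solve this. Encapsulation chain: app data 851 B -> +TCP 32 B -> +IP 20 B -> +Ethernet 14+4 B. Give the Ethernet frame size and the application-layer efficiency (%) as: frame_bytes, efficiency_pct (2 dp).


TCP segment = 851 + 32 = 883 B
IP packet = 883 + 20 = 903 B
Ethernet frame = 903 + 14 + 4 = 921 B
Efficiency = app / frame = 851 / 921 = 0.923996 = 92.3996% -> 92.40% (2 dp)

921, 92.40


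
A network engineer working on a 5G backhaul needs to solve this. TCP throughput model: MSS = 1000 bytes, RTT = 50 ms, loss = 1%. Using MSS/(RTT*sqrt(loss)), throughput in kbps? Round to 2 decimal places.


Given: MSS = 1000 bytes, RTT = 50 ms, loss = 1%
RTT in seconds = 50 / 1000 = 0.05
Loss rate = 1% = 0.01
sqrt(loss) = sqrt(0.01) = 0.1
Throughput (bytes/s) = 1000 / (0.05 * 0.1) = 200000.0000
Throughput (kbps) = 200000.0000 * 8 / 1000 = 1600.000000 -> 1600.00 kbps (2 dp)

1600.00


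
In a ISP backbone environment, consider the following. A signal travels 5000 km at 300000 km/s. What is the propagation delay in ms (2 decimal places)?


Given: distance = 5000 km, speed = 300000 km/s
Delay = distance / speed = 5000 / 300000 seconds
Delay in ms = 5000 * 1000 / 300000
Delay = 16.6667 ms
Rounded to 2 dp = 16.67 ms

16.67


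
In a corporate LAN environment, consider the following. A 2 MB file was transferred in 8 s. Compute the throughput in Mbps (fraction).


Given: file = 2 MB, time = 8 s
File in Mb = 2 * 8 = 16 Mb
Throughput = 16 / 8 Mbps
Throughput = 2 Mbps

2


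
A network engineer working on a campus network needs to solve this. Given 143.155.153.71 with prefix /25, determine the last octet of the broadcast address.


Given: IP = 143.155.153.71, prefix = /25
Host bits = 32 - 25 = 7
Network last octet = 71 AND mask = 0
Host part size = 2^7 - 1 = 127
Broadcast last octet = 0 OR 127 = 127

127


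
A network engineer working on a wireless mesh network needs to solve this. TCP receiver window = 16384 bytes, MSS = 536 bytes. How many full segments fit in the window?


Given: RWND = 16384 bytes, MSS = 536 bytes
Full segments = floor(RWND / MSS)
Full segments = floor(16384 / 536)
Full segments = floor(30.5672) = 30

30


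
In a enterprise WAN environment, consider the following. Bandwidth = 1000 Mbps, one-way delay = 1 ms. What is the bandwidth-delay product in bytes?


Given: bandwidth = 1000 Mbps, delay = 1 ms
BDP in bits = 1000 * 10^6 * 1 / 1000
BDP in bits = 1000000
BDP in bytes = 1000000 / 8 = 125000

125000


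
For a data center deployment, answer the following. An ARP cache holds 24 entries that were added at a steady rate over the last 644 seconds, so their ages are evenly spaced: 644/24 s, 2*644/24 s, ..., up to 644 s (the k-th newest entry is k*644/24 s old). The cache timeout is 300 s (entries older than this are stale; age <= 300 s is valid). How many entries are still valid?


Ages are k * 644/24 s for k = 1..24 (spacing = 26.8333 s).
Entry k is valid iff k * 644/24 <= 300 iff k <= 24 * 300 / 644 = 11.1801
n_valid = floor(11.1801) = 11
(n_stale = 24 - 11 = 13)

11


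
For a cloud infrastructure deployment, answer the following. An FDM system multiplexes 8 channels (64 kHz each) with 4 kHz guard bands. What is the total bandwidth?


Given: 8 channels, 64 kHz each, guard = 4 kHz
Channel bandwidth = 8 * 64 = 512 kHz
Guard bands = 7 gaps * 4 kHz = 28 kHz
Total = 512 + 28 = 540 kHz

540


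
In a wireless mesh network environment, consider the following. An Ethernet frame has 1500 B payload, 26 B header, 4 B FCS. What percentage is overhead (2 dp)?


Given: payload = 1500 B, header = 26 B, trailer = 4 B
Overhead bytes = header + trailer = 26 + 4 = 30
Total frame = payload + overhead = 1500 + 30 = 1530
Overhead % = 30 / 1530 * 100 = 1.9608% -> 1.96% (2 dp)

1.96


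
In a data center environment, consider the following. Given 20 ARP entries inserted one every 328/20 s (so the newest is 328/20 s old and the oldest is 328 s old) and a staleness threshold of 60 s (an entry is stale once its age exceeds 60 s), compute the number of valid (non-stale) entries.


Ages are k * 328/20 s for k = 1..20 (spacing = 16.4000 s).
Entry k is valid iff k * 328/20 <= 60 iff k <= 20 * 60 / 328 = 3.6585
n_valid = floor(3.6585) = 3
(n_stale = 20 - 3 = 17)

3


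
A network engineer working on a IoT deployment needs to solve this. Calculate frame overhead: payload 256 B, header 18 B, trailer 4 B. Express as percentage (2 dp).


Given: payload = 256 B, header = 18 B, trailer = 4 B
Overhead bytes = header + trailer = 18 + 4 = 22
Total frame = payload + overhead = 256 + 22 = 278
Overhead % = 22 / 278 * 100 = 7.9137% -> 7.91% (2 dp)

7.91


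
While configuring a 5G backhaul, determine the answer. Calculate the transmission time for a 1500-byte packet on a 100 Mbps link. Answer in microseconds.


Given: packet = 1500 bytes, bandwidth = 100 Mbps
Packet in bits = 1500 * 8 = 12000 bits
Bandwidth = 100 * 10^6 = 100000000 bps
Time = 12000 / 100000000 seconds
Time in us = 12000 * 10^6 / 100000000 = 120

120


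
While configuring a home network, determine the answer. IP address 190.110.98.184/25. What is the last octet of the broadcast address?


Given: IP = 190.110.98.184, prefix = /25
Host bits = 32 - 25 = 7
Network last octet = 184 AND mask = 128
Host part size = 2^7 - 1 = 127
Broadcast last octet = 128 OR 127 = 255

255


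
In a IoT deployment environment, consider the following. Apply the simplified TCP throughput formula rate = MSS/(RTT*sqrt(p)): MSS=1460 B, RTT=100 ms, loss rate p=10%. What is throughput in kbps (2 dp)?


Given: MSS = 1460 bytes, RTT = 100 ms, loss = 10%
RTT in seconds = 100 / 1000 = 0.1
Loss rate = 10% = 0.1
sqrt(loss) = sqrt(0.1) = 0.316227766017
Throughput (bytes/s) = 1460 / (0.1 * 0.316227766017) = 46169.2538
Throughput (kbps) = 46169.2538 * 8 / 1000 = 369.354031 -> 369.35 kbps (2 dp)

369.35


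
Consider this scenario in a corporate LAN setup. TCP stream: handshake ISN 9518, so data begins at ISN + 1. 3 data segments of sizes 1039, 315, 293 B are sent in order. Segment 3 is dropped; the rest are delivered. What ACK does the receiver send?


SYN uses sequence number 9518; first data byte = ISN + 1 = 9519.
Segment 1: SEQ = 9519, len = 1039 B, covers [9519, 10557]
Segment 2: SEQ = 10558, len = 315 B, covers [10558, 10872]
Segment 3: SEQ = 10873, len = 293 B, covers [10873, 11165] [LOST]
In-order data received: bytes [9519, 10872] (segments 1..2).
Segment 3 missing -> gap begins at byte 10873.
Cumulative ACK = next expected in-order byte = 9519 + 1039 + 315 = 10873

10873


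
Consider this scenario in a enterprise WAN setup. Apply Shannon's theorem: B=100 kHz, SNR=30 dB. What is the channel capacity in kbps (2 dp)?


Given: B = 100 kHz, SNR = 30 dB
SNR linear = 10^(30/10) = 1000
1 + SNR = 1001
log2(1001) = 9.9672262588
C = 100 * 1000 * 9.9672262588 = 996722.6259 bps
C = 996.722626 kbps -> 996.72 kbps (2 dp)

996.72


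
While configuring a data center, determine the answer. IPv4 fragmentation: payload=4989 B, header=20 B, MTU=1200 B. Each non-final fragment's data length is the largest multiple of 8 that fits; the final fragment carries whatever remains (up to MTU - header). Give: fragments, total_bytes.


Max data per non-final fragment = floor((MTU - header)/8)*8 = floor((1200 - 20)/8)*8 = floor(1180/8)*8 = 1176 B
Final fragment needs no 8-byte alignment: it can carry up to MTU - header = 1180 B
Non-final fragments needed = ceil((payload - 1180) / 1176) = ceil(3809/1176) = ceil(3.2389) = 4
Number of fragments = 4 + 1 = 5
Fragment sizes (data): 4 * 1176 B + 285 B (last, 285 <= 1180 OK)
Total bytes sent = payload + n_frags * header = 4989 + 5*20 = 4989 + 100 = 5089 B

5, 5089


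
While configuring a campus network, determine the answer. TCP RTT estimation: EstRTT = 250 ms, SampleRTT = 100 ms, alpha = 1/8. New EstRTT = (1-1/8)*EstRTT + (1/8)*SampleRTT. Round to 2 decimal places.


Given: EstRTT = 250 ms, SampleRTT = 100 ms, alpha = 1/8
New EstRTT = (1 - alpha) * EstRTT + alpha * SampleRTT
(7/8) * 250 = 218.75
(1/8) * 100 = 12.5
New EstRTT = 218.75 + 12.5 = 231.25 ms -> 231.25 ms (2 dp)

231.25


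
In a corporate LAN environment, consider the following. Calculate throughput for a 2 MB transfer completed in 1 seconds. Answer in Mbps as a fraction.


Given: file = 2 MB, time = 1 s
File in Mb = 2 * 8 = 16 Mb
Throughput = 16 / 1 Mbps
Throughput = 16 Mbps

16


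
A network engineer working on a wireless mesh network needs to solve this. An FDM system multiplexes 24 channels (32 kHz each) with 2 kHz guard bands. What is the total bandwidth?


Given: 24 channels, 32 kHz each, guard = 2 kHz
Channel bandwidth = 24 * 32 = 768 kHz
Guard bands = 23 gaps * 2 kHz = 46 kHz
Total = 768 + 46 = 814 kHz

814


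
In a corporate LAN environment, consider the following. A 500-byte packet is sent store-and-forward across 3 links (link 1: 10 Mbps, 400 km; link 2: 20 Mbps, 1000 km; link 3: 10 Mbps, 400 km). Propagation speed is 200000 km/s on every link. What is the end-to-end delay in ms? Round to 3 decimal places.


Packet = 500 bytes = 4000 bits. Store-and-forward: sum (t_trans + t_prop) per link.
Link 1: t_trans = 4000/(10*10^6) s = 0.4000 ms; t_prop = 400/200000 s = 2.0000 ms; subtotal = 2.4000 ms
Link 2: t_trans = 4000/(20*10^6) s = 0.2000 ms; t_prop = 1000/200000 s = 5.0000 ms; subtotal = 5.2000 ms
Link 3: t_trans = 4000/(10*10^6) s = 0.4000 ms; t_prop = 400/200000 s = 2.0000 ms; subtotal = 2.4000 ms
End-to-end = 2.4000 + 5.2000 + 2.4000 = 10.0000 ms -> 10.000 ms (3 dp)

10.000


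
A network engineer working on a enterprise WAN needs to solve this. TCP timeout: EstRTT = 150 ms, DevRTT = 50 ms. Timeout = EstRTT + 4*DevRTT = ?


Given: EstRTT = 150 ms, DevRTT = 50 ms
Timeout = EstRTT + 4 * DevRTT
4 * DevRTT = 4 * 50 = 200
Timeout = 150 + 200 = 350 ms

350


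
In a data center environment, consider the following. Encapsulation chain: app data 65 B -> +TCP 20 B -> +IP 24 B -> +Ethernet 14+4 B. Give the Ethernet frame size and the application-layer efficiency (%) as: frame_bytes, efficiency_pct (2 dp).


TCP segment = 65 + 20 = 85 B
IP packet = 85 + 24 = 109 B
Ethernet frame = 109 + 14 + 4 = 127 B
Efficiency = app / frame = 65 / 127 = 0.511811 = 51.1811% -> 51.18% (2 dp)

127, 51.18


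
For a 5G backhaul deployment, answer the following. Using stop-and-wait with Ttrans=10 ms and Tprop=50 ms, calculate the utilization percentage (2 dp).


Given: Ttrans = 10 ms, Tprop = 50 ms
RTT = 2 * Tprop = 2 * 50 = 100 ms
U = Ttrans / (Ttrans + RTT)
U = 10 / (10 + 100)
U = 10 / 110 = 0.090909
U% = 9.09%

9.09


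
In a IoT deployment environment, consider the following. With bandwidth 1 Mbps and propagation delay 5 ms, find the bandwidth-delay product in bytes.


Given: bandwidth = 1 Mbps, delay = 5 ms
BDP in bits = 1 * 10^6 * 5 / 1000
BDP in bits = 5000
BDP in bytes = 5000 / 8 = 625

625


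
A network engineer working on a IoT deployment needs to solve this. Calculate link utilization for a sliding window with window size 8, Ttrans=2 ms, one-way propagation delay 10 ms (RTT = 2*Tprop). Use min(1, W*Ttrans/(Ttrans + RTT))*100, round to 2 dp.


Given: W = 8, Ttrans = 2 ms, RTT = 20 ms (= 2 * Tprop, Tprop = 10 ms)
Cycle time = Ttrans + RTT = 2 + 20 = 22 ms (first packet sent until its ACK returns)
W * Ttrans = 8 * 2 = 16 ms of sending per cycle
W * Ttrans / (Ttrans + RTT) = 16 / 22 = 0.727273
U = min(1, 0.727273) = 0.727273
U% = 72.73%

72.73


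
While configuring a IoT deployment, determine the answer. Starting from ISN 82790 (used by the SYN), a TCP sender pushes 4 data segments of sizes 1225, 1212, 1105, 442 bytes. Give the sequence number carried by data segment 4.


The SYN occupies sequence number ISN = 82790, so the first data byte is ISN + 1 = 82791.
SEQ of data segment i = (ISN + 1) + sum of payload sizes of segments 1..i-1.
Segment 1: SEQ = 82791, payload = 1225 bytes
Segment 2: SEQ = 84016, payload = 1212 bytes
Segment 3: SEQ = 85228, payload = 1105 bytes
Segment 4: SEQ = 86333, payload = 442 bytes
SEQ of segment 4 = 82791 + 1225 + 1212 + 1105 = 86333

86333


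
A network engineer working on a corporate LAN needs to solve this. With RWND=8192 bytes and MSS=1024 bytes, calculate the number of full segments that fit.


Given: RWND = 8192 bytes, MSS = 1024 bytes
Full segments = floor(RWND / MSS)
Full segments = floor(8192 / 1024)
Full segments = floor(8.0) = 8

8


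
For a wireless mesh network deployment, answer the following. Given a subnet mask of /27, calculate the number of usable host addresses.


Given: subnet mask /27
Host bits = 32 - 27 = 5
Total addresses = 2^5 = 32
Usable hosts = 32 - 2 (network + broadcast) = 30

30


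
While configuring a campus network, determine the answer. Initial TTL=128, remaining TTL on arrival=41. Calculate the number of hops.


Given: initial TTL = 128, received TTL = 41
Hops = initial TTL - received TTL
Hops = 128 - 41 = 87

87


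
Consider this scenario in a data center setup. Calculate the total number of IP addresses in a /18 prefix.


Given: CIDR prefix /18
Host bits = 32 - 18 = 14
Total addresses = 2^14 = 16384

16384


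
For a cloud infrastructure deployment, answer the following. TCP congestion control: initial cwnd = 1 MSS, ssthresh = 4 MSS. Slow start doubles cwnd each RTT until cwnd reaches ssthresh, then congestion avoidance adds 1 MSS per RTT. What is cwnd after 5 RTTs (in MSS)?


RTT 0: cwnd = 1 MSS (initial)
RTT 1: cwnd = 2 MSS (slow start, doubled)
RTT 2: cwnd = 4 MSS (slow start, doubled)
RTT 3: cwnd = 5 MSS (congestion avoidance, +1)
RTT 4: cwnd = 6 MSS (congestion avoidance, +1)
RTT 5: cwnd = 7 MSS (congestion avoidance, +1)

7


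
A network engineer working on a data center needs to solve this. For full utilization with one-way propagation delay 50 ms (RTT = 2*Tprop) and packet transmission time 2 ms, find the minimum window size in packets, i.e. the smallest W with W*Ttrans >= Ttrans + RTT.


Given: Ttrans = 2 ms, RTT = 100 ms (= 2 * Tprop, Tprop = 50 ms)
Time until first ACK returns = Ttrans + RTT = 2 + 100 = 102 ms
Need W * Ttrans >= Ttrans + RTT  ->  W >= (Ttrans + RTT) / Ttrans
(Ttrans + RTT) / Ttrans = 102 / 2 = 51
W_min = ceil(51) = 51

51


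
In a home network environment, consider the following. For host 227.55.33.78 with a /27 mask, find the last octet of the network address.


Given: IP = 227.55.33.78, prefix = /27
Subnet mask = 255.255.255.224
Last octet of IP: 78
Last octet of mask: 224
Network last octet = 78 AND 224 = 64

64


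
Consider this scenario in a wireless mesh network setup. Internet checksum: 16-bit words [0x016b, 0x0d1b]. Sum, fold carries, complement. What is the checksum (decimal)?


Given words: [0x016b, 0x0d1b]
Step 1: Sum all words
Raw sum = 363 + 3355 = 3718
One's complement = ~3718 & 0xFFFF = 61817

61817


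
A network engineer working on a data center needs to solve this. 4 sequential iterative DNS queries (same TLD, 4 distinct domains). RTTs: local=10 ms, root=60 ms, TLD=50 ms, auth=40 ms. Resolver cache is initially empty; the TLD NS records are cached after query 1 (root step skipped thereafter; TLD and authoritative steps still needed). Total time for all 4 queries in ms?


Lookup 1 (cold cache): local + root + TLD + auth = 10 + 60 + 50 + 40 = 160 ms
Lookups 2..4 (TLD NS cached -> skip root; new domain -> still ask TLD and auth): local + TLD + auth = 10 + 50 + 40 = 100 ms each
Remaining 3 lookups: 3 * 100 = 300 ms
Total = 160 + 300 = 460 ms

460


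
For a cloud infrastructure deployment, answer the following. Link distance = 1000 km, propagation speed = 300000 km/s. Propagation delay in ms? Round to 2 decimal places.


Given: distance = 1000 km, speed = 300000 km/s
Delay = distance / speed = 1000 / 300000 seconds
Delay in ms = 1000 * 1000 / 300000
Delay = 3.3333 ms
Rounded to 2 dp = 3.33 ms

3.33


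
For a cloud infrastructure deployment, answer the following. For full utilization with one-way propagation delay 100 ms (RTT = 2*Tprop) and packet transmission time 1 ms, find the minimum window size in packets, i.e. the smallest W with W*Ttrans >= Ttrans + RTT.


Given: Ttrans = 1 ms, RTT = 200 ms (= 2 * Tprop, Tprop = 100 ms)
Time until first ACK returns = Ttrans + RTT = 1 + 200 = 201 ms
Need W * Ttrans >= Ttrans + RTT  ->  W >= (Ttrans + RTT) / Ttrans
(Ttrans + RTT) / Ttrans = 201 / 1 = 201
W_min = ceil(201) = 201

201


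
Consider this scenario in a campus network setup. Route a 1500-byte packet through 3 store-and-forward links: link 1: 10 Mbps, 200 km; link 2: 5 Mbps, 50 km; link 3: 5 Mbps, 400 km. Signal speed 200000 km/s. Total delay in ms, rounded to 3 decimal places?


Packet = 1500 bytes = 12000 bits. Store-and-forward: sum (t_trans + t_prop) per link.
Link 1: t_trans = 12000/(10*10^6) s = 1.2000 ms; t_prop = 200/200000 s = 1.0000 ms; subtotal = 2.2000 ms
Link 2: t_trans = 12000/(5*10^6) s = 2.4000 ms; t_prop = 50/200000 s = 0.2500 ms; subtotal = 2.6500 ms
Link 3: t_trans = 12000/(5*10^6) s = 2.4000 ms; t_prop = 400/200000 s = 2.0000 ms; subtotal = 4.4000 ms
End-to-end = 2.2000 + 2.6500 + 4.4000 = 9.2500 ms -> 9.250 ms (3 dp)

9.250


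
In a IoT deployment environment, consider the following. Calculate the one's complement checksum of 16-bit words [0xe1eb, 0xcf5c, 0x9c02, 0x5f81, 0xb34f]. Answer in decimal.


Given words: [0xe1eb, 0xcf5c, 0x9c02, 0x5f81, 0xb34f]
Step 1: Sum all words
Raw sum = 57835 + 53084 + 39938 + 24449 + 45903 = 221209
Step 2: Fold carry: (24601 + 3) = 24604
One's complement = ~24604 & 0xFFFF = 40931

40931


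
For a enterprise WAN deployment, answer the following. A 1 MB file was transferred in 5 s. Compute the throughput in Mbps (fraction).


Given: file = 1 MB, time = 5 s
File in Mb = 1 * 8 = 8 Mb
Throughput = 8 / 5 Mbps
Throughput = 8/5 Mbps

8/5


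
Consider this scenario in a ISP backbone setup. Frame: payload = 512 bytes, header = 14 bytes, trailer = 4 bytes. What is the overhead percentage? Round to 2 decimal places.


Given: payload = 512 B, header = 14 B, trailer = 4 B
Overhead bytes = header + trailer = 14 + 4 = 18
Total frame = payload + overhead = 512 + 18 = 530
Overhead % = 18 / 530 * 100 = 3.3962% -> 3.40% (2 dp)

3.40


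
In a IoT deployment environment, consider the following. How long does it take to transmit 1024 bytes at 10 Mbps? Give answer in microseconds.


Given: packet = 1024 bytes, bandwidth = 10 Mbps
Packet in bits = 1024 * 8 = 8192 bits
Bandwidth = 10 * 10^6 = 10000000 bps
Time = 8192 / 10000000 seconds
Time in us = 8192 * 10^6 / 10000000 = 819.2

819.2


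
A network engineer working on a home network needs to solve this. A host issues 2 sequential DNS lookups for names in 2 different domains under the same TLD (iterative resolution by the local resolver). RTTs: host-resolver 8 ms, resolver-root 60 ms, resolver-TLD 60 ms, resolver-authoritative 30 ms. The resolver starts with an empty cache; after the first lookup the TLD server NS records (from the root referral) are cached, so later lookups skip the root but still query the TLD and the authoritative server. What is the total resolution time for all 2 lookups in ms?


Lookup 1 (cold cache): local + root + TLD + auth = 8 + 60 + 60 + 30 = 158 ms
Lookups 2..2 (TLD NS cached -> skip root; new domain -> still ask TLD and auth): local + TLD + auth = 8 + 60 + 30 = 98 ms each
Remaining 1 lookups: 1 * 98 = 98 ms
Total = 158 + 98 = 256 ms

256


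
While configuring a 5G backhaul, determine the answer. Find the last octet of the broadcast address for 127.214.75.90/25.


Given: IP = 127.214.75.90, prefix = /25
Host bits = 32 - 25 = 7
Network last octet = 90 AND mask = 0
Host part size = 2^7 - 1 = 127
Broadcast last octet = 0 OR 127 = 127

127


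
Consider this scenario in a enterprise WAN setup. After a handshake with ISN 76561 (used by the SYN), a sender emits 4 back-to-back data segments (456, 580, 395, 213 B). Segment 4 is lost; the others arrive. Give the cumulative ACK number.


SYN uses sequence number 76561; first data byte = ISN + 1 = 76562.
Segment 1: SEQ = 76562, len = 456 B, covers [76562, 77017]
Segment 2: SEQ = 77018, len = 580 B, covers [77018, 77597]
Segment 3: SEQ = 77598, len = 395 B, covers [77598, 77992]
Segment 4: SEQ = 77993, len = 213 B, covers [77993, 78205] [LOST]
In-order data received: bytes [76562, 77992] (segments 1..3).
Segment 4 missing -> gap begins at byte 77993.
Cumulative ACK = next expected in-order byte = 76562 + 456 + 580 + 395 = 77993

77993


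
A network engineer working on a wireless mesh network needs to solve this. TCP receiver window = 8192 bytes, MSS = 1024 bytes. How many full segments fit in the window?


Given: RWND = 8192 bytes, MSS = 1024 bytes
Full segments = floor(RWND / MSS)
Full segments = floor(8192 / 1024)
Full segments = floor(8.0) = 8

8


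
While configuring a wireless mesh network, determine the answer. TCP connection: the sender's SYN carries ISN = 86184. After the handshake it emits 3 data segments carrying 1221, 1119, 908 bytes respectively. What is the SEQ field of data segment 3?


The SYN occupies sequence number ISN = 86184, so the first data byte is ISN + 1 = 86185.
SEQ of data segment i = (ISN + 1) + sum of payload sizes of segments 1..i-1.
Segment 1: SEQ = 86185, payload = 1221 bytes
Segment 2: SEQ = 87406, payload = 1119 bytes
Segment 3: SEQ = 88525, payload = 908 bytes
SEQ of segment 3 = 86185 + 1221 + 1119 = 88525

88525


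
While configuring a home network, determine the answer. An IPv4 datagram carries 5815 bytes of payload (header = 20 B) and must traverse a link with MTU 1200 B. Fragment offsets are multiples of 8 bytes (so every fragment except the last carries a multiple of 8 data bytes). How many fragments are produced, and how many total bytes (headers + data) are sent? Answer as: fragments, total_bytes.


Max data per non-final fragment = floor((MTU - header)/8)*8 = floor((1200 - 20)/8)*8 = floor(1180/8)*8 = 1176 B
Final fragment needs no 8-byte alignment: it can carry up to MTU - header = 1180 B
Non-final fragments needed = ceil((payload - 1180) / 1176) = ceil(4635/1176) = ceil(3.9413) = 4
Number of fragments = 4 + 1 = 5
Fragment sizes (data): 4 * 1176 B + 1111 B (last, 1111 <= 1180 OK)
Total bytes sent = payload + n_frags * header = 5815 + 5*20 = 5815 + 100 = 5915 B

5, 5915


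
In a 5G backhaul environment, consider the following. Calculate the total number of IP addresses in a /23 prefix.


Given: CIDR prefix /23
Host bits = 32 - 23 = 9
Total addresses = 2^9 = 512

512


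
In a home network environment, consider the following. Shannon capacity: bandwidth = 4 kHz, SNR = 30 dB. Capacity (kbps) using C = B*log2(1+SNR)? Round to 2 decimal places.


Given: B = 4 kHz, SNR = 30 dB
SNR linear = 10^(30/10) = 1000
1 + SNR = 1001
log2(1001) = 9.9672262588
C = 4 * 1000 * 9.9672262588 = 39868.9050 bps
C = 39.868905 kbps -> 39.87 kbps (2 dp)

39.87


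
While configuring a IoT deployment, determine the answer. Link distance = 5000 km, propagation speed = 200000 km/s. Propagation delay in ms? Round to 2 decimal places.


Given: distance = 5000 km, speed = 200000 km/s
Delay = distance / speed = 5000 / 200000 seconds
Delay in ms = 5000 * 1000 / 200000
Delay = 25.0000 ms
Rounded to 2 dp = 25.00 ms

25.00


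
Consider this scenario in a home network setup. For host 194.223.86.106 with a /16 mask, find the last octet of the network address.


Given: IP = 194.223.86.106, prefix = /16
Subnet mask = 255.255.0.0
Last octet of IP: 106
Last octet of mask: 0
Network last octet = 106 AND 0 = 0

0


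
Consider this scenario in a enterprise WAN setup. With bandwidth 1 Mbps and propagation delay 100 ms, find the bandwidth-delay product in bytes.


Given: bandwidth = 1 Mbps, delay = 100 ms
BDP in bits = 1 * 10^6 * 100 / 1000
BDP in bits = 100000
BDP in bytes = 100000 / 8 = 12500

12500


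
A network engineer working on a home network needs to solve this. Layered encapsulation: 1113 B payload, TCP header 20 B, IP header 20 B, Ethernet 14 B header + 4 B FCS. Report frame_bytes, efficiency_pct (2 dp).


TCP segment = 1113 + 20 = 1133 B
IP packet = 1133 + 20 = 1153 B
Ethernet frame = 1153 + 14 + 4 = 1171 B
Efficiency = app / frame = 1113 / 1171 = 0.950470 = 95.0470% -> 95.05% (2 dp)

1171, 95.05


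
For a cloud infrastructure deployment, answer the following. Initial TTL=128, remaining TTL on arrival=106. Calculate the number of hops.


Given: initial TTL = 128, received TTL = 106
Hops = initial TTL - received TTL
Hops = 128 - 106 = 22

22


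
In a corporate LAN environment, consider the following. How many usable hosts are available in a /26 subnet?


Given: subnet mask /26
Host bits = 32 - 26 = 6
Total addresses = 2^6 = 64
Usable hosts = 64 - 2 (network + broadcast) = 62

62


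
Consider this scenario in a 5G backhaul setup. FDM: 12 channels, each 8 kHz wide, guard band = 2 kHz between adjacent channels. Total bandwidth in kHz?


Given: 12 channels, 8 kHz each, guard = 2 kHz
Channel bandwidth = 12 * 8 = 96 kHz
Guard bands = 11 gaps * 2 kHz = 22 kHz
Total = 96 + 22 = 118 kHz

118


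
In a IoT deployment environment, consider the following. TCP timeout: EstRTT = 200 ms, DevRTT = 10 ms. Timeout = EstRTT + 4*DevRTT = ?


Given: EstRTT = 200 ms, DevRTT = 10 ms
Timeout = EstRTT + 4 * DevRTT
4 * DevRTT = 4 * 10 = 40
Timeout = 200 + 40 = 240 ms

240


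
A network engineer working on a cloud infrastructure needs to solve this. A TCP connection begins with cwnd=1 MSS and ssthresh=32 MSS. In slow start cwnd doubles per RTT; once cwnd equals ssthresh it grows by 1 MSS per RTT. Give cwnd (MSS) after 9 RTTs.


RTT 0: cwnd = 1 MSS (initial)
RTT 1: cwnd = 2 MSS (slow start, doubled)
RTT 2: cwnd = 4 MSS (slow start, doubled)
RTT 3: cwnd = 8 MSS (slow start, doubled)
RTT 4: cwnd = 16 MSS (slow start, doubled)
RTT 5: cwnd = 32 MSS (slow start, doubled)
RTT 6: cwnd = 33 MSS (congestion avoidance, +1)
RTT 7: cwnd = 34 MSS (congestion avoidance, +1)
RTT 8: cwnd = 35 MSS (congestion avoidance, +1)
RTT 9: cwnd = 36 MSS (congestion avoidance, +1)

36


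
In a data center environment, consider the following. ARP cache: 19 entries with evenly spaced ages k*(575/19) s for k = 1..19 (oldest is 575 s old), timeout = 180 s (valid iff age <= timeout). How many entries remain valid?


Ages are k * 575/19 s for k = 1..19 (spacing = 30.2632 s).
Entry k is valid iff k * 575/19 <= 180 iff k <= 19 * 180 / 575 = 5.9478
n_valid = floor(5.9478) = 5
(n_stale = 19 - 5 = 14)

5


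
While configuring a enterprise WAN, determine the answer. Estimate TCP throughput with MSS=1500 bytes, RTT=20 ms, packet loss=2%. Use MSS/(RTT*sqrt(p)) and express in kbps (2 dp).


Given: MSS = 1500 bytes, RTT = 20 ms, loss = 2%
RTT in seconds = 20 / 1000 = 0.02
Loss rate = 2% = 0.02
sqrt(loss) = sqrt(0.02) = 0.141421356237
Throughput (bytes/s) = 1500 / (0.02 * 0.141421356237) = 530330.0859
Throughput (kbps) = 530330.0859 * 8 / 1000 = 4242.640687 -> 4242.64 kbps (2 dp)

4242.64


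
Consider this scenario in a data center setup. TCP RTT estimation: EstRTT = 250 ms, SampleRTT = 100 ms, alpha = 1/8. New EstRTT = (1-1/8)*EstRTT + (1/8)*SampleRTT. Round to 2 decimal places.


Given: EstRTT = 250 ms, SampleRTT = 100 ms, alpha = 1/8
New EstRTT = (1 - alpha) * EstRTT + alpha * SampleRTT
(7/8) * 250 = 218.75
(1/8) * 100 = 12.5
New EstRTT = 218.75 + 12.5 = 231.25 ms -> 231.25 ms (2 dp)

231.25


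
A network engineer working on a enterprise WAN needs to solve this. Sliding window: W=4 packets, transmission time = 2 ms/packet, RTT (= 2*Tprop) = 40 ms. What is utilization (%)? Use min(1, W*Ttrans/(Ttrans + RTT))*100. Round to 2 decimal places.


Given: W = 4, Ttrans = 2 ms, RTT = 40 ms (= 2 * Tprop, Tprop = 20 ms)
Cycle time = Ttrans + RTT = 2 + 40 = 42 ms (first packet sent until its ACK returns)
W * Ttrans = 4 * 2 = 8 ms of sending per cycle
W * Ttrans / (Ttrans + RTT) = 8 / 42 = 0.190476
U = min(1, 0.190476) = 0.190476
U% = 19.05%

19.05


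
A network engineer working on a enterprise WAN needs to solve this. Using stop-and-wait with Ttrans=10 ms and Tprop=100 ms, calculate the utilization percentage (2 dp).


Given: Ttrans = 10 ms, Tprop = 100 ms
RTT = 2 * Tprop = 2 * 100 = 200 ms
U = Ttrans / (Ttrans + RTT)
U = 10 / (10 + 200)
U = 10 / 210 = 0.047619
U% = 4.76%

4.76


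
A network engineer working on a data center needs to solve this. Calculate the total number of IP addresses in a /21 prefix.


Given: CIDR prefix /21
Host bits = 32 - 21 = 11
Total addresses = 2^11 = 2048

2048


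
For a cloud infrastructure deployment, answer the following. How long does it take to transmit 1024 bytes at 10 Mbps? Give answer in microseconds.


Given: packet = 1024 bytes, bandwidth = 10 Mbps
Packet in bits = 1024 * 8 = 8192 bits
Bandwidth = 10 * 10^6 = 10000000 bps
Time = 8192 / 10000000 seconds
Time in us = 8192 * 10^6 / 10000000 = 819.2

819.2


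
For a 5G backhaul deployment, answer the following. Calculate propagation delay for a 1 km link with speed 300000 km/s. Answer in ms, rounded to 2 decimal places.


Given: distance = 1 km, speed = 300000 km/s
Delay = distance / speed = 1 / 300000 seconds
Delay in ms = 1 * 1000 / 300000
Delay = 0.0033 ms
Rounded to 2 dp = 0.00 ms

0.00


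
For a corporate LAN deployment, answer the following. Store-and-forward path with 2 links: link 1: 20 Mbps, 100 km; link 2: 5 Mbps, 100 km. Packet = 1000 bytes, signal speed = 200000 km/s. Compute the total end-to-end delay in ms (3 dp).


Packet = 1000 bytes = 8000 bits. Store-and-forward: sum (t_trans + t_prop) per link.
Link 1: t_trans = 8000/(20*10^6) s = 0.4000 ms; t_prop = 100/200000 s = 0.5000 ms; subtotal = 0.9000 ms
Link 2: t_trans = 8000/(5*10^6) s = 1.6000 ms; t_prop = 100/200000 s = 0.5000 ms; subtotal = 2.1000 ms
End-to-end = 0.9000 + 2.1000 = 3.0000 ms -> 3.000 ms (3 dp)

3.000


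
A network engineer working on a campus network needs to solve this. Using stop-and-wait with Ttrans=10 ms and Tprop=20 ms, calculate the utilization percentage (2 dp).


Given: Ttrans = 10 ms, Tprop = 20 ms
RTT = 2 * Tprop = 2 * 20 = 40 ms
U = Ttrans / (Ttrans + RTT)
U = 10 / (10 + 40)
U = 10 / 50 = 0.2
U% = 20.00%

20.00


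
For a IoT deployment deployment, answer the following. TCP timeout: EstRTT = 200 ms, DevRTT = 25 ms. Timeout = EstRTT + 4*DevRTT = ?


Given: EstRTT = 200 ms, DevRTT = 25 ms
Timeout = EstRTT + 4 * DevRTT
4 * DevRTT = 4 * 25 = 100
Timeout = 200 + 100 = 300 ms

300


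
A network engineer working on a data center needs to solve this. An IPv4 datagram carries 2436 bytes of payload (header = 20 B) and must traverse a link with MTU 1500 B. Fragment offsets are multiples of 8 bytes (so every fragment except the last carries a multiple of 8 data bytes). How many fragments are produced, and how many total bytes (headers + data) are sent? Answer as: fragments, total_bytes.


Max data per non-final fragment = floor((MTU - header)/8)*8 = floor((1500 - 20)/8)*8 = floor(1480/8)*8 = 1480 B
Final fragment needs no 8-byte alignment: it can carry up to MTU - header = 1480 B
Non-final fragments needed = ceil((payload - 1480) / 1480) = ceil(956/1480) = ceil(0.6459) = 1
Number of fragments = 1 + 1 = 2
Fragment sizes (data): 1 * 1480 B + 956 B (last, 956 <= 1480 OK)
Total bytes sent = payload + n_frags * header = 2436 + 2*20 = 2436 + 40 = 2476 B

2, 2476


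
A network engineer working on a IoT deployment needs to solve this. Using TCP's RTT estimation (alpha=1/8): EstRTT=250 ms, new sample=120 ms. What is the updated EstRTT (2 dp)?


Given: EstRTT = 250 ms, SampleRTT = 120 ms, alpha = 1/8
New EstRTT = (1 - alpha) * EstRTT + alpha * SampleRTT
(7/8) * 250 = 218.75
(1/8) * 120 = 15
New EstRTT = 218.75 + 15 = 233.75 ms -> 233.75 ms (2 dp)

233.75


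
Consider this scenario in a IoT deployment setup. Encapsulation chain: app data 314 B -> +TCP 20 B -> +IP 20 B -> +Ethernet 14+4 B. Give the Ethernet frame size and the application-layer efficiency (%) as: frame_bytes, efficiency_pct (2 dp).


TCP segment = 314 + 20 = 334 B
IP packet = 334 + 20 = 354 B
Ethernet frame = 354 + 14 + 4 = 372 B
Efficiency = app / frame = 314 / 372 = 0.844086 = 84.4086% -> 84.41% (2 dp)

372, 84.41


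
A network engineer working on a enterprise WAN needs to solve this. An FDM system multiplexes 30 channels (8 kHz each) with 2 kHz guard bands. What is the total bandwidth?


Given: 30 channels, 8 kHz each, guard = 2 kHz
Channel bandwidth = 30 * 8 = 240 kHz
Guard bands = 29 gaps * 2 kHz = 58 kHz
Total = 240 + 58 = 298 kHz

298


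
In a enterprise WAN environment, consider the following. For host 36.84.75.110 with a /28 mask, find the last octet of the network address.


Given: IP = 36.84.75.110, prefix = /28
Subnet mask = 255.255.255.240
Last octet of IP: 110
Last octet of mask: 240
Network last octet = 110 AND 240 = 96

96


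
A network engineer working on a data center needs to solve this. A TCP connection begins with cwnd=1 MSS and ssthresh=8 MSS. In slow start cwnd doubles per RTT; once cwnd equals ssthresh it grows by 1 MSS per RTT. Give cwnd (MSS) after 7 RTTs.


RTT 0: cwnd = 1 MSS (initial)
RTT 1: cwnd = 2 MSS (slow start, doubled)
RTT 2: cwnd = 4 MSS (slow start, doubled)
RTT 3: cwnd = 8 MSS (slow start, doubled)
RTT 4: cwnd = 9 MSS (congestion avoidance, +1)
RTT 5: cwnd = 10 MSS (congestion avoidance, +1)
RTT 6: cwnd = 11 MSS (congestion avoidance, +1)
RTT 7: cwnd = 12 MSS (congestion avoidance, +1)

12


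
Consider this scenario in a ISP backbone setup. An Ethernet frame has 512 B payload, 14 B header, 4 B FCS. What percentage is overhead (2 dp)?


Given: payload = 512 B, header = 14 B, trailer = 4 B
Overhead bytes = header + trailer = 14 + 4 = 18
Total frame = payload + overhead = 512 + 18 = 530
Overhead % = 18 / 530 * 100 = 3.3962% -> 3.40% (2 dp)

3.40


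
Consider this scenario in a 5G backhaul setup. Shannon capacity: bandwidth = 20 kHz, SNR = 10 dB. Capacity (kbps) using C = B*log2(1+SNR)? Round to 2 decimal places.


Given: B = 20 kHz, SNR = 10 dB
SNR linear = 10^(10/10) = 10
1 + SNR = 11
log2(11) = 3.4594316186
C = 20 * 1000 * 3.4594316186 = 69188.6324 bps
C = 69.188632 kbps -> 69.19 kbps (2 dp)

69.19


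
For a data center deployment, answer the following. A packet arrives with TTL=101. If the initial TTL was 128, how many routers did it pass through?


Given: initial TTL = 128, received TTL = 101
Hops = initial TTL - received TTL
Hops = 128 - 101 = 27

27


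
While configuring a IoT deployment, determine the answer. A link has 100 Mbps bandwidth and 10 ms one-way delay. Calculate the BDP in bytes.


Given: bandwidth = 100 Mbps, delay = 10 ms
BDP in bits = 100 * 10^6 * 10 / 1000
BDP in bits = 1000000
BDP in bytes = 1000000 / 8 = 125000

125000


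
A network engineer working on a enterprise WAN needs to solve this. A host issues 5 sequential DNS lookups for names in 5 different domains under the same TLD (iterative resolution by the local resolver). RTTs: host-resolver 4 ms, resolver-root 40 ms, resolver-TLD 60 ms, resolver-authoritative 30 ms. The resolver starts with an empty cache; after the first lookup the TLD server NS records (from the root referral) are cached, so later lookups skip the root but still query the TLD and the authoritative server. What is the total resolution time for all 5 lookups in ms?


Lookup 1 (cold cache): local + root + TLD + auth = 4 + 40 + 60 + 30 = 134 ms
Lookups 2..5 (TLD NS cached -> skip root; new domain -> still ask TLD and auth): local + TLD + auth = 4 + 60 + 30 = 94 ms each
Remaining 4 lookups: 4 * 94 = 376 ms
Total = 134 + 376 = 510 ms

510
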